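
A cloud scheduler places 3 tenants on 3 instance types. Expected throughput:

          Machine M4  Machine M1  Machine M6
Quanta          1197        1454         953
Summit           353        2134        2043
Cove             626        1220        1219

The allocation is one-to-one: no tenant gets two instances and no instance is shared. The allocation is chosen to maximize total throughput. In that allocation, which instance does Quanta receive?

Optimal: Quanta→Machine M4 (1197 ops/s), Summit→Machine M1 (2134 ops/s), Cove→Machine M6 (1219 ops/s) — total 1197+2134+1219 = 4550 ops/s.
Row-greedy (each tenant in turn takes its best remaining instance) gives 4123 ops/s, worse by 427.
Swapping Summit↔Quanta (Summit→Machine M4 353 ops/s, Quanta→Machine M1 1454 ops/s) loses 1524.
Quanta's own top instance is Machine M1 (1454 ops/s), but forcing Quanta→Machine M1 and reassigning the rest optimally gives only 4123 ops/s — worse by 427.

Quanta receives Machine M4.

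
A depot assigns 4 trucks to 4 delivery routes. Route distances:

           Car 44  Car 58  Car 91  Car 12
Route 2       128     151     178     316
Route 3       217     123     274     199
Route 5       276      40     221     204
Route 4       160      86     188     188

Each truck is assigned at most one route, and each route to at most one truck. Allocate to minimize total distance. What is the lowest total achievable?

Optimal: Car 44→Route 2 (128 km), Car 58→Route 5 (40 km), Car 91→Route 4 (188 km), Car 12→Route 3 (199 km) — total 128+40+188+199 = 555 km.
Next-best assignment: Car 44→Route 4, Car 58→Route 5, Car 91→Route 2, Car 12→Route 3 = 577 km.
Swapping Car 91↔Car 58 (Car 91→Route 5 221 km, Car 58→Route 4 86 km) adds 79.

Minimum total: 555 km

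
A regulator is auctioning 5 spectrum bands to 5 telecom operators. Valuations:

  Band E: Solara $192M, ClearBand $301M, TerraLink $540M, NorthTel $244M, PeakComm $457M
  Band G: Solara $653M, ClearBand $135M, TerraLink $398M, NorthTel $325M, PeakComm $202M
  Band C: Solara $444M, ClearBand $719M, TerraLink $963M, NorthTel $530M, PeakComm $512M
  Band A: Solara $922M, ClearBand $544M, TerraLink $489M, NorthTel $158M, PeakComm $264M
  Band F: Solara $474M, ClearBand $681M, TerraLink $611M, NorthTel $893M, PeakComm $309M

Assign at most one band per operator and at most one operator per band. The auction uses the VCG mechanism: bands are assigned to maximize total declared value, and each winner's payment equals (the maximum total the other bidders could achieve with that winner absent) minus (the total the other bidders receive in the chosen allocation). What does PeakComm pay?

PeakComm pays $26M.

Efficient allocation: Solara→Band G ($653M), ClearBand→Band A ($544M), TerraLink→Band C ($963M), NorthTel→Band F ($893M), PeakComm→Band E ($457M); total welfare W = $3510M.
PeakComm receives Band E at value $457M, so the others get W − 457 = $3053M.
Without PeakComm: best allocation of the remaining 4 bidders over all 5 bands is Solara→Band A ($922M), ClearBand→Band E ($301M), TerraLink→Band C ($963M), NorthTel→Band F ($893M), total $3079M.
VCG payment = (others' best without PeakComm) − (others' welfare with PeakComm) = 3079 − 3053 = $26M.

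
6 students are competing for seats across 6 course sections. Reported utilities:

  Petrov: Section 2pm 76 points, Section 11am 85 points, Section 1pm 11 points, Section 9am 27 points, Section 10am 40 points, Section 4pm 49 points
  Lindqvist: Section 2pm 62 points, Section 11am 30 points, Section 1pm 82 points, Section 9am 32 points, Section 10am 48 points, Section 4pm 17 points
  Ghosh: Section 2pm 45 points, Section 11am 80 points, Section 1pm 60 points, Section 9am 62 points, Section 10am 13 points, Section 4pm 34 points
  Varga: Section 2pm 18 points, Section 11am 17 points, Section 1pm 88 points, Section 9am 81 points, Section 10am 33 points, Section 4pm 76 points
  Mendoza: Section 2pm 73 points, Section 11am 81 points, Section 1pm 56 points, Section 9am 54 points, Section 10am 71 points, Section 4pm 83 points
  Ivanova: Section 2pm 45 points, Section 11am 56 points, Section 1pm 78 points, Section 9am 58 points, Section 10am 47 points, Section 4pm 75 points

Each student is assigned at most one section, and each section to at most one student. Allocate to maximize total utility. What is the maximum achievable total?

Max total: 465 points

This is the linear assignment problem.
Optimal: Petrov→Section 2pm (76 points), Lindqvist→Section 1pm (82 points), Ghosh→Section 11am (80 points), Varga→Section 9am (81 points), Mendoza→Section 10am (71 points), Ivanova→Section 4pm (75 points) — total 76+82+80+81+71+75 = 465 points.
Row-greedy (each student in turn takes its best remaining section) gives 425 points, worse by 40.
Checked against all permutations: 465 points is optimal.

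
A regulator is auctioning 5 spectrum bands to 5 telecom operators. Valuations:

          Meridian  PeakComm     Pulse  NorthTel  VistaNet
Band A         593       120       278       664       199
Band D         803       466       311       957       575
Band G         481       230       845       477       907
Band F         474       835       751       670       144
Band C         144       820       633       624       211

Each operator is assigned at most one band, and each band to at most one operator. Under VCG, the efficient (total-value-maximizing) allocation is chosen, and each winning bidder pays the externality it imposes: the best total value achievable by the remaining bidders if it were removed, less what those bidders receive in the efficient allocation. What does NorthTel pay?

NorthTel pays $210M.

Efficient allocation: Meridian→Band A ($593M), PeakComm→Band C ($820M), Pulse→Band F ($751M), NorthTel→Band D ($957M), VistaNet→Band G ($907M); total welfare W = $4028M.
NorthTel receives Band D at value $957M, so the others get W − 957 = $3071M.
Without NorthTel: best allocation of the remaining 4 bidders over all 5 bands is Meridian→Band D ($803M), PeakComm→Band C ($820M), Pulse→Band F ($751M), VistaNet→Band G ($907M), total $3281M.
VCG payment = (others' best without NorthTel) − (others' welfare with NorthTel) = 3281 − 3071 = $210M.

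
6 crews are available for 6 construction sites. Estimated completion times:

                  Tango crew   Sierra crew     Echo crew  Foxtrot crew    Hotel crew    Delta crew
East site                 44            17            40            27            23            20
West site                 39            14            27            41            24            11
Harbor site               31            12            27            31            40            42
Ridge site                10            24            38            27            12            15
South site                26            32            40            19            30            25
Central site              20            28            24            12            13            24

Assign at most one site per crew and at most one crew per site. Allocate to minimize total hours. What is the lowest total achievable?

Optimal: Tango crew→Ridge site (10 hours), Sierra crew→East site (17 hours), Echo crew→Harbor site (27 hours), Foxtrot crew→South site (19 hours), Hotel crew→Central site (13 hours), Delta crew→West site (11 hours) — total 10+17+27+19+13+11 = 97 hours.
Min-entry greedy (repeatedly take the single cheapest remaining cell) gives 108 hours, worse by 11.
Swapping Hotel crew↔Delta crew (Hotel crew→West site 24 hours, Delta crew→Central site 24 hours) adds 24.
Checked against all permutations: 97 hours is optimal.

Min total: 97 hours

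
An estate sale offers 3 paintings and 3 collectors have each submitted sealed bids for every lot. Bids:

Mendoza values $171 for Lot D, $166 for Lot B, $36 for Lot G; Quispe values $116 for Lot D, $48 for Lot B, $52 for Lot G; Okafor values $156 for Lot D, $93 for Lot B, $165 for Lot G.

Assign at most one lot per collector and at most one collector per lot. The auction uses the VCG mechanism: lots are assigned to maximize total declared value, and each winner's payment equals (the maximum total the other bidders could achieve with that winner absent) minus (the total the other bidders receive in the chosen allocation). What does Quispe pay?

Quispe pays $5.

Efficient allocation: Mendoza→Lot B ($166), Quispe→Lot D ($116), Okafor→Lot G ($165); total welfare W = $447.
Quispe receives Lot D at value $116, so the others get W − 116 = $331.
Without Quispe: best allocation of the remaining 2 bidders over all 3 lots is Mendoza→Lot D ($171), Okafor→Lot G ($165), total $336.
VCG payment = (others' best without Quispe) − (others' welfare with Quispe) = 336 − 331 = $5.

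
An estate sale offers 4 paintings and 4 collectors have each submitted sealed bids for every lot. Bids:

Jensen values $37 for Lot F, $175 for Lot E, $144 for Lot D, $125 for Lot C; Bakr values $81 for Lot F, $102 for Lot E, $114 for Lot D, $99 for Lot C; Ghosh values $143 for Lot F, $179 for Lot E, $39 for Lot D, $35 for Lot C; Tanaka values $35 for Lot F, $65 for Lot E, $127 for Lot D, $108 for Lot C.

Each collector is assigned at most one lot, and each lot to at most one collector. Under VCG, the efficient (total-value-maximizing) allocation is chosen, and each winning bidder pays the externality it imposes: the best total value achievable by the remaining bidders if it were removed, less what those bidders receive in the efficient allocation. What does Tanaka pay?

Tanaka pays $15.

Efficient allocation: Jensen→Lot E ($175), Bakr→Lot C ($99), Ghosh→Lot F ($143), Tanaka→Lot D ($127); total welfare W = $544.
Tanaka receives Lot D at value $127, so the others get W − 127 = $417.
Without Tanaka: best allocation of the remaining 3 bidders over all 4 lots is Jensen→Lot E ($175), Bakr→Lot D ($114), Ghosh→Lot F ($143), total $432.
VCG payment = (others' best without Tanaka) − (others' welfare with Tanaka) = 432 − 417 = $15.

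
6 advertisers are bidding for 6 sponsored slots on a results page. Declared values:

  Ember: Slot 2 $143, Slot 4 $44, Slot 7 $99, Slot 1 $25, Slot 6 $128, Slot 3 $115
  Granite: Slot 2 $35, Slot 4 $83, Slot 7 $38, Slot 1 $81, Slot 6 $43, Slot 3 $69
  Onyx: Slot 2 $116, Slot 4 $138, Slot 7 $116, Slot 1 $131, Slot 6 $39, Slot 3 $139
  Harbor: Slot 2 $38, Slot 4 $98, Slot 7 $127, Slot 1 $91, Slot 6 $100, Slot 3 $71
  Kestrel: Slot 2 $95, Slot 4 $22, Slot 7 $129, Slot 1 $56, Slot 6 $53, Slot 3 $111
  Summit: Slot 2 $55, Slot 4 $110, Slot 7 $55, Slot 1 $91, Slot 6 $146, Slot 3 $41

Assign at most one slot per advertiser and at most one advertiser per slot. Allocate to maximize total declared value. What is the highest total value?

Optimal: Ember→Slot 2 ($143), Granite→Slot 1 ($81), Onyx→Slot 4 ($138), Harbor→Slot 7 ($127), Kestrel→Slot 3 ($111), Summit→Slot 6 ($146) — total 143+81+138+127+111+146 = $746.
Row-greedy (each advertiser in turn takes its best remaining slot) gives $694, worse by 52.
Next-best assignment: Ember→Slot 2, Granite→Slot 4, Onyx→Slot 1, Harbor→Slot 7, Kestrel→Slot 3, Summit→Slot 6 = $741.
No other one-to-one assignment exceeds $746.

Max total: $746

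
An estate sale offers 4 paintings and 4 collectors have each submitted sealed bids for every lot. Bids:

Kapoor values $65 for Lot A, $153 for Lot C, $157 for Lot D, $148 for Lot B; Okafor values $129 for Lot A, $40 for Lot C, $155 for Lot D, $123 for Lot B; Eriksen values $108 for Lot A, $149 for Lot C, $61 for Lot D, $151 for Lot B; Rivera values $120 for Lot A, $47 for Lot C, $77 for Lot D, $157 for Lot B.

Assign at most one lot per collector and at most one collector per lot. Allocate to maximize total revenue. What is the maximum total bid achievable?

Optimal: Kapoor→Lot D ($157), Okafor→Lot A ($129), Eriksen→Lot C ($149), Rivera→Lot B ($157) — total 157+129+149+157 = $592.
Column-greedy (each lot in turn goes to its best remaining collector) gives $510, worse by 82.

Max total: $592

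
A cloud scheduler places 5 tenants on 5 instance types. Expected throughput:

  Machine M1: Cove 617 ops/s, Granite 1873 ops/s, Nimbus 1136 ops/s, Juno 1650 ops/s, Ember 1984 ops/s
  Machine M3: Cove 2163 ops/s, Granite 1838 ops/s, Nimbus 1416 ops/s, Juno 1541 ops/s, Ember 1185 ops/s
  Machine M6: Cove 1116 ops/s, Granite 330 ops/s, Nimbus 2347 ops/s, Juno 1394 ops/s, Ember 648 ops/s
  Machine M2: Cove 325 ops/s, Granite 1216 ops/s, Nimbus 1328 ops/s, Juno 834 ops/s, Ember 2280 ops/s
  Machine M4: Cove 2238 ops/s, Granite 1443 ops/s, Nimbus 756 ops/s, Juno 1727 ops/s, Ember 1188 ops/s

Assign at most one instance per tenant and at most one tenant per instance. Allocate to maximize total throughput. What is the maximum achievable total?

This is the linear assignment problem.
Optimal: Cove→Machine M3 (2163 ops/s), Granite→Machine M1 (1873 ops/s), Nimbus→Machine M6 (2347 ops/s), Juno→Machine M4 (1727 ops/s), Ember→Machine M2 (2280 ops/s) — total 2163+1873+2347+1727+2280 = 10390 ops/s.
Max-entry greedy (repeatedly take the single best remaining cell) gives 10279 ops/s, worse by 111.
Swapping Juno↔Nimbus (Juno→Machine M6 1394 ops/s, Nimbus→Machine M4 756 ops/s) loses 1924.
Checked against all permutations: 10390 ops/s is optimal.

Maximum total: 10390 ops/s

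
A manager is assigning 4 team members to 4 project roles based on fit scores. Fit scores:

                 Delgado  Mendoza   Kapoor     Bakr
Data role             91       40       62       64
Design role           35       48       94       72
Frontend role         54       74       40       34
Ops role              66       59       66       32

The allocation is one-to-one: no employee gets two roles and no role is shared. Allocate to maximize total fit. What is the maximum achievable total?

Optimal: Delgado→Data role (91 pts), Mendoza→Frontend role (74 pts), Kapoor→Ops role (66 pts), Bakr→Design role (72 pts) — total 91+74+66+72 = 303 pts.
Max-entry greedy (repeatedly take the single best remaining cell) gives 291 pts, worse by 12.

Maximum total: 303 pts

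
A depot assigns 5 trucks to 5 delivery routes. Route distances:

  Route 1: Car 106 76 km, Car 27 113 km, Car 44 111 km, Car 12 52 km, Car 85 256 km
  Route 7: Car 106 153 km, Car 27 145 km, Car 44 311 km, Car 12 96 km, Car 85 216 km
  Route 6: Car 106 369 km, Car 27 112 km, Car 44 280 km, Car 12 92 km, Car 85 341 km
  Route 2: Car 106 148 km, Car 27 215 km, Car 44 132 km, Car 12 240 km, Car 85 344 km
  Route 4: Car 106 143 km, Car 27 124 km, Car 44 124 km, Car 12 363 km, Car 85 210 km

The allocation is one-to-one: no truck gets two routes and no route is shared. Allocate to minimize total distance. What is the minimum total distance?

Minimum total: 626 km

Optimal: Car 106→Route 1 (76 km), Car 27→Route 6 (112 km), Car 44→Route 2 (132 km), Car 12→Route 7 (96 km), Car 85→Route 4 (210 km) — total 76+112+132+96+210 = 626 km.
Min-entry greedy (repeatedly take the single cheapest remaining cell) gives 652 km, worse by 26.
Next-best assignment: Car 106→Route 1, Car 27→Route 4, Car 44→Route 2, Car 12→Route 6, Car 85→Route 7 = 640 km.
No other one-to-one assignment undercuts 626 km.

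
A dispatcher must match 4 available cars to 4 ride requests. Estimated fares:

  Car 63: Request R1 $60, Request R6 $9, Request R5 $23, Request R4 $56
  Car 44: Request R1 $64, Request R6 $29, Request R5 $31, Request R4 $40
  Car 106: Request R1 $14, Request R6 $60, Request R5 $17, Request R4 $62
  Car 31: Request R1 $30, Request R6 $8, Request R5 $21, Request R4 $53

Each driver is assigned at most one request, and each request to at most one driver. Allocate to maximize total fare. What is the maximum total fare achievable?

Maximum total: $204

Treat this as an assignment problem: match each driver to one request.
Optimal: Car 63→Request R1 ($60), Car 44→Request R5 ($31), Car 106→Request R6 ($60), Car 31→Request R4 ($53) — total 60+31+60+53 = $204.
Column-greedy (each request in turn goes to its best remaining driver) gives $200, worse by 4.
No other one-to-one assignment exceeds $204.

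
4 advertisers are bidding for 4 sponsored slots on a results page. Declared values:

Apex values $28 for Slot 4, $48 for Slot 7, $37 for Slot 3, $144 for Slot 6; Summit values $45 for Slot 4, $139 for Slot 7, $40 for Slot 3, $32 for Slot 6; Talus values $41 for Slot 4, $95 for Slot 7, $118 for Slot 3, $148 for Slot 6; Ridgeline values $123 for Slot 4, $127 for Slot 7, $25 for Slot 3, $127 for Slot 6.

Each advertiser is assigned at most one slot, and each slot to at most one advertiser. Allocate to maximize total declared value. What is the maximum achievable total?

Maximum total: $524

This is a one-to-one assignment (maximum-weight bipartite matching).
Optimal: Apex→Slot 6 ($144), Summit→Slot 7 ($139), Talus→Slot 3 ($118), Ridgeline→Slot 4 ($123) — total 144+139+118+123 = $524.
Max-entry greedy (repeatedly take the single best remaining cell) gives $447, worse by 77.
Next-best assignment: Apex→Slot 3, Summit→Slot 7, Talus→Slot 6, Ridgeline→Slot 4 = $447.
Swapping Ridgeline↔Summit (Ridgeline→Slot 7 $127, Summit→Slot 4 $45) loses 90.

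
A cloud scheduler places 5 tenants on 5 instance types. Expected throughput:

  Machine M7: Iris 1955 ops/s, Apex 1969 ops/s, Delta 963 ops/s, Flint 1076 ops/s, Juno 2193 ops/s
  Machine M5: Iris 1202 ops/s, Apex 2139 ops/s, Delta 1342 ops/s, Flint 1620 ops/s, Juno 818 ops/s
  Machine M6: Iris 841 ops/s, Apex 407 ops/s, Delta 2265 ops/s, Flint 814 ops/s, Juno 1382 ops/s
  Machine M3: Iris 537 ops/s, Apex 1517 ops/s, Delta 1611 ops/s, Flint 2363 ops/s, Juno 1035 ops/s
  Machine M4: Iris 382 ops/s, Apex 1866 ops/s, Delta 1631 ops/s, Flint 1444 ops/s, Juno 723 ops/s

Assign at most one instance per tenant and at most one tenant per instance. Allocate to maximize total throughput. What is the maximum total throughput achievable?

Treat this as an assignment problem: match each tenant to one instance.
Optimal: Iris→Machine M5 (1202 ops/s), Apex→Machine M4 (1866 ops/s), Delta→Machine M6 (2265 ops/s), Flint→Machine M3 (2363 ops/s), Juno→Machine M7 (2193 ops/s) — total 1202+1866+2265+2363+2193 = 9889 ops/s.
Next-best assignment: Iris→Machine M7, Apex→Machine M5, Delta→Machine M4, Flint→Machine M3, Juno→Machine M6 = 9470 ops/s.
Swapping Delta↔Iris (Delta→Machine M5 1342 ops/s, Iris→Machine M6 841 ops/s) loses 1284.
Every other assignment is strictly worse.

Maximum total: 9889 ops/s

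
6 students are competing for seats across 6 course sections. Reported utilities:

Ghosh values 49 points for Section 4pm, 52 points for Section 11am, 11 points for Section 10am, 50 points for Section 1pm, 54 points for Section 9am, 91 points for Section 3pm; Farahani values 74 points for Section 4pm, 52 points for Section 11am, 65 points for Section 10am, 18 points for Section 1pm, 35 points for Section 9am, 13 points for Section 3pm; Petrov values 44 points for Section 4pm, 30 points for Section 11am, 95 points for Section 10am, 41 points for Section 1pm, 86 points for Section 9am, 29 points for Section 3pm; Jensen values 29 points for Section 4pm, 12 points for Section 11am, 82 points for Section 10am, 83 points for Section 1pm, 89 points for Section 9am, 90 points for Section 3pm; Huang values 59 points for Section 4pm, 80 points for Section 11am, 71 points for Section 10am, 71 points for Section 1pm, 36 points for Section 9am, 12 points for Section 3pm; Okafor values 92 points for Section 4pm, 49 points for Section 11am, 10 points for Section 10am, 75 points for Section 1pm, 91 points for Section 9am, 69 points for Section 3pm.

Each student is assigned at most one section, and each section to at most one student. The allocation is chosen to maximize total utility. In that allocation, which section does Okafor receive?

This is a one-to-one assignment (maximum-weight bipartite matching).
Optimal: Ghosh→Section 3pm (91 points), Farahani→Section 4pm (74 points), Petrov→Section 10am (95 points), Jensen→Section 1pm (83 points), Huang→Section 11am (80 points), Okafor→Section 9am (91 points) — total 91+74+95+83+80+91 = 514 points.
Next-best assignment: Ghosh→Section 3pm, Farahani→Section 4pm, Petrov→Section 10am, Jensen→Section 9am, Huang→Section 11am, Okafor→Section 1pm = 504 points.
Swapping Jensen↔Petrov (Jensen→Section 10am 82 points, Petrov→Section 1pm 41 points) loses 55.
No other one-to-one assignment exceeds 514 points.
Okafor's own top section is Section 4pm (92 points), but forcing Okafor→Section 4pm and reassigning the rest optimally gives only 497 points — worse by 17.

Okafor receives Section 9am.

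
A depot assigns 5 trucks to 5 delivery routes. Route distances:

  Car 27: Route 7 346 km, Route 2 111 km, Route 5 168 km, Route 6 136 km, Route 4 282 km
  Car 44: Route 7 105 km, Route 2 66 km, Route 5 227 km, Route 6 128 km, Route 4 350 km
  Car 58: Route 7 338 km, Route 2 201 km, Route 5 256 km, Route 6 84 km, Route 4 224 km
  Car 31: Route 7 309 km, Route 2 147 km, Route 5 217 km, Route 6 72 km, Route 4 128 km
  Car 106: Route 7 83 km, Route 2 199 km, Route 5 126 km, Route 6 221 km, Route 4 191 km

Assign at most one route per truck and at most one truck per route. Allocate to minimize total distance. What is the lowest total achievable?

Min total: 529 km

Optimal: Car 27→Route 5 (168 km), Car 44→Route 2 (66 km), Car 58→Route 6 (84 km), Car 31→Route 4 (128 km), Car 106→Route 7 (83 km) — total 168+66+84+128+83 = 529 km.
Column-greedy (each route in turn goes to its cheapest remaining truck) gives 613 km, worse by 84.
No other one-to-one assignment undercuts 529 km.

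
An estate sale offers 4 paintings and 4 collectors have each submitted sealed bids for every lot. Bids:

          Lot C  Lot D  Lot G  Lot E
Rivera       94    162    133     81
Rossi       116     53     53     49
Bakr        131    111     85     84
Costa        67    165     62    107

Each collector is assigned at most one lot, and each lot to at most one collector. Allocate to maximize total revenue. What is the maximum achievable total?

This is the linear assignment problem.
Optimal: Rivera→Lot G ($133), Rossi→Lot C ($116), Bakr→Lot E ($84), Costa→Lot D ($165) — total 133+116+84+165 = $498.
Row-greedy (each collector in turn takes its best remaining lot) gives $470, worse by 28.
Next-best assignment: Rivera→Lot G, Rossi→Lot E, Bakr→Lot C, Costa→Lot D = $478.
No other one-to-one assignment exceeds $498.

Max total: $498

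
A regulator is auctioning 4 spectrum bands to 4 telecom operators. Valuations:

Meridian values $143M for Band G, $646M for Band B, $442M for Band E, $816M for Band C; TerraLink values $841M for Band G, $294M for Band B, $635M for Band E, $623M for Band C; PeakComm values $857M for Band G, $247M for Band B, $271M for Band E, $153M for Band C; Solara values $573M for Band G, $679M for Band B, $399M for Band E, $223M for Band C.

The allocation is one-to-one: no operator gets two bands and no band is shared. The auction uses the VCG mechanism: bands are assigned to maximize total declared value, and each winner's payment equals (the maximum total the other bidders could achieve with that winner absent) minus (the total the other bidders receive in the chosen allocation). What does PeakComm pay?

PeakComm pays $206M.

Efficient allocation: Meridian→Band C ($816M), TerraLink→Band E ($635M), PeakComm→Band G ($857M), Solara→Band B ($679M); total welfare W = $2987M.
PeakComm receives Band G at value $857M, so the others get W − 857 = $2130M.
Without PeakComm: best allocation of the remaining 3 bidders over all 4 bands is Meridian→Band C ($816M), TerraLink→Band G ($841M), Solara→Band B ($679M), total $2336M.
VCG payment = (others' best without PeakComm) − (others' welfare with PeakComm) = 2336 − 2130 = $206M.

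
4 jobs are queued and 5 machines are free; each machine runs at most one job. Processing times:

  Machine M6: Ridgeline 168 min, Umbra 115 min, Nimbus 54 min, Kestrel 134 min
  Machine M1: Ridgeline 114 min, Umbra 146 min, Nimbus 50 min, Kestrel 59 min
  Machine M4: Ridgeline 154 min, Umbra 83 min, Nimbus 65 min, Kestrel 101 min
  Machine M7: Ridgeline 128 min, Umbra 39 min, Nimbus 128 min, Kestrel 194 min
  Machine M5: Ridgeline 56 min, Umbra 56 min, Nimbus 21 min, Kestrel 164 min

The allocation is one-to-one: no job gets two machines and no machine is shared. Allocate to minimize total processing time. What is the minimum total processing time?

Minimum total: 208 min

Optimal: Ridgeline→Machine M5 (56 min), Umbra→Machine M7 (39 min), Nimbus→Machine M6 (54 min), Kestrel→Machine M1 (59 min) — total 56+39+54+59 = 208 min.
Min-entry greedy (repeatedly take the single cheapest remaining cell) gives 273 min, worse by 65.
Next-best assignment: Ridgeline→Machine M5, Umbra→Machine M7, Nimbus→Machine M4, Kestrel→Machine M1 = 219 min.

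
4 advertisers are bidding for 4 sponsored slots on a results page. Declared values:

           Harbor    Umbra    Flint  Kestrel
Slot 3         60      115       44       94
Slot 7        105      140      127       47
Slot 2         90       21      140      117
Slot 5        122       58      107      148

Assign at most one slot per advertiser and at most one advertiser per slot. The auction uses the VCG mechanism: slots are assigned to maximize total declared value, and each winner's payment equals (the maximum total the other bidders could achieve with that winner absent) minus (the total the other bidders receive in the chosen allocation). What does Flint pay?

Flint pays $11.

Efficient allocation: Harbor→Slot 7 ($105), Umbra→Slot 3 ($115), Flint→Slot 2 ($140), Kestrel→Slot 5 ($148); total welfare W = $508.
Flint receives Slot 2 at value $140, so the others get W − 140 = $368.
Without Flint: best allocation of the remaining 3 bidders over all 4 slots is Harbor→Slot 5 ($122), Umbra→Slot 7 ($140), Kestrel→Slot 2 ($117), total $379.
VCG payment = (others' best without Flint) − (others' welfare with Flint) = 379 − 368 = $11.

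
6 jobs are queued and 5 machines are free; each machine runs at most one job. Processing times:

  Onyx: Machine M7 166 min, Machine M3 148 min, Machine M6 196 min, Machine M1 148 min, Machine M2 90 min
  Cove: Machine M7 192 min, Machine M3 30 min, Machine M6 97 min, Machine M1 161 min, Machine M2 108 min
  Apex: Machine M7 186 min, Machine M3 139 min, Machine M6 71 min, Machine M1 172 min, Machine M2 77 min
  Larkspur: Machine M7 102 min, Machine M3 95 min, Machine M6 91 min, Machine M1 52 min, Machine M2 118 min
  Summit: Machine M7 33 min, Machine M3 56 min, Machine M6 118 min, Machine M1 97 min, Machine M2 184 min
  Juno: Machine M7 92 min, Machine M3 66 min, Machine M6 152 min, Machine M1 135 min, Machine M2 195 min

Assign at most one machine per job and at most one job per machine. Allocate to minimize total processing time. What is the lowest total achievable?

Optimal: Summit→Machine M7 (33 min), Cove→Machine M3 (30 min), Apex→Machine M6 (71 min), Larkspur→Machine M1 (52 min), Onyx→Machine M2 (90 min) — total 33+30+71+52+90 = 276 min.
Next-best assignment: Summit→Machine M7, Juno→Machine M3, Apex→Machine M6, Larkspur→Machine M1, Onyx→Machine M2 = 312 min.

Min total: 276 min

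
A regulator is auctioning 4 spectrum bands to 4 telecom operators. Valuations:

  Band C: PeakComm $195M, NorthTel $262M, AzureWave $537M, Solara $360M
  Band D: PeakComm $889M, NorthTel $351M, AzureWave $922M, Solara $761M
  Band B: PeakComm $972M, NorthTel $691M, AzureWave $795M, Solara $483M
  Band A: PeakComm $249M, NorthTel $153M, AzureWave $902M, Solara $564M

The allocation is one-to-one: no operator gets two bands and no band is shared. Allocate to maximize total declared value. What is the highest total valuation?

This is the linear assignment problem.
Optimal: PeakComm→Band B ($972M), NorthTel→Band C ($262M), AzureWave→Band A ($902M), Solara→Band D ($761M) — total 972+262+902+761 = $2897M.
Column-greedy (each band in turn goes to its best remaining operator) gives $2681M, worse by 216.
Next-best assignment: PeakComm→Band D, NorthTel→Band B, AzureWave→Band A, Solara→Band C = $2842M.

Max total: $2897M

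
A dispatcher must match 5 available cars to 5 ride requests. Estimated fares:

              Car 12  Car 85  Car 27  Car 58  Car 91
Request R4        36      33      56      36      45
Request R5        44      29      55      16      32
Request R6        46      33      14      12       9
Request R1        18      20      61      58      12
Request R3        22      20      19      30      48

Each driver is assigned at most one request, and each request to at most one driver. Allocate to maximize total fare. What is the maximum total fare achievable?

Max total: $240

Optimal: Car 12→Request R6 ($46), Car 85→Request R4 ($33), Car 27→Request R5 ($55), Car 58→Request R1 ($58), Car 91→Request R3 ($48) — total 46+33+55+58+48 = $240.
Max-entry greedy (repeatedly take the single best remaining cell) gives $220, worse by 20.
No other one-to-one assignment exceeds $240.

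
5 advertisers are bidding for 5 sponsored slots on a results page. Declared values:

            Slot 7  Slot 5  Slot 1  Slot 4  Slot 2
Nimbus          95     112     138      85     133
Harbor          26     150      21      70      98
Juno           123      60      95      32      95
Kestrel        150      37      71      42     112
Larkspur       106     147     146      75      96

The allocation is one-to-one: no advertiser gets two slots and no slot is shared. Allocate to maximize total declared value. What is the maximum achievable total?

Max total: $626

Optimal: Nimbus→Slot 4 ($85), Harbor→Slot 5 ($150), Juno→Slot 2 ($95), Kestrel→Slot 7 ($150), Larkspur→Slot 1 ($146) — total 85+150+95+150+146 = $626.
Row-greedy (each advertiser in turn takes its best remaining slot) gives $598, worse by 28.
Next-best assignment: Nimbus→Slot 4, Harbor→Slot 5, Juno→Slot 7, Kestrel→Slot 2, Larkspur→Slot 1 = $616.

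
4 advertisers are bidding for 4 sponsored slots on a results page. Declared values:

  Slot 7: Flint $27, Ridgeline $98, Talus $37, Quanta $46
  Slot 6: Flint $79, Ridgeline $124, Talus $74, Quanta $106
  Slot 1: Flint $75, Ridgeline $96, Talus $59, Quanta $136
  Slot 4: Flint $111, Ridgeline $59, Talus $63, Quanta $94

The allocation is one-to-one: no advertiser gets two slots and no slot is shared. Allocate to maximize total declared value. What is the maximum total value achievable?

Max total: $419

Treat this as an assignment problem: match each advertiser to one slot.
Optimal: Flint→Slot 4 ($111), Ridgeline→Slot 7 ($98), Talus→Slot 6 ($74), Quanta→Slot 1 ($136) — total 111+98+74+136 = $419.
Max-entry greedy (repeatedly take the single best remaining cell) gives $408, worse by 11.
Next-best assignment: Flint→Slot 4, Ridgeline→Slot 6, Talus→Slot 7, Quanta→Slot 1 = $408.
Swapping Quanta↔Flint (Quanta→Slot 4 $94, Flint→Slot 1 $75) loses 78.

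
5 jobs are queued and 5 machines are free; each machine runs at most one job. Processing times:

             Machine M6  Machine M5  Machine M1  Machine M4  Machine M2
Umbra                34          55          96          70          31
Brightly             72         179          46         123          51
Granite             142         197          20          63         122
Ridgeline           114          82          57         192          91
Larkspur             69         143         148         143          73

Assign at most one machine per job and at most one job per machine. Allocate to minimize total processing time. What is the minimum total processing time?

Minimum total: 291 min

Optimal: Umbra→Machine M2 (31 min), Brightly→Machine M1 (46 min), Granite→Machine M4 (63 min), Ridgeline→Machine M5 (82 min), Larkspur→Machine M6 (69 min) — total 31+46+63+82+69 = 291 min.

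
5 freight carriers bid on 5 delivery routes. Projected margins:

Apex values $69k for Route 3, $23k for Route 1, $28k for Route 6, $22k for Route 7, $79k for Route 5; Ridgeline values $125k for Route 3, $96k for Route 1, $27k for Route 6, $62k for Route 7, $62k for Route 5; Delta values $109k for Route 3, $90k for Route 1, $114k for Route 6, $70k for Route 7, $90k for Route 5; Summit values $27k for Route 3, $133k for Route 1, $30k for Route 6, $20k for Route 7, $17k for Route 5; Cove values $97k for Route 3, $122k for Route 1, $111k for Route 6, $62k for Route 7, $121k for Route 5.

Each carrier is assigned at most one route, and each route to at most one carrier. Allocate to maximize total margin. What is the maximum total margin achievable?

This is the linear assignment problem.
Optimal: Apex→Route 5 ($79k), Ridgeline→Route 3 ($125k), Delta→Route 7 ($70k), Summit→Route 1 ($133k), Cove→Route 6 ($111k) — total 79+125+70+133+111 = $518k.
Max-entry greedy (repeatedly take the single best remaining cell) gives $515k, worse by 3.

Maximum total: $518k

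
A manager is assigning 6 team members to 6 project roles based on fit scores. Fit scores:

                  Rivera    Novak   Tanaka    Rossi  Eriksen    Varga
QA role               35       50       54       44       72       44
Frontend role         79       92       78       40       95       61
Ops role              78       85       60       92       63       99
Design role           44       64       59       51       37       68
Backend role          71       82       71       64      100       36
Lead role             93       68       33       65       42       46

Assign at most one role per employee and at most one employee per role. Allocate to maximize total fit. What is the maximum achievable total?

Max total: 499 pts

Optimal: Rivera→Lead role (93 pts), Novak→Frontend role (92 pts), Tanaka→QA role (54 pts), Rossi→Ops role (92 pts), Eriksen→Backend role (100 pts), Varga→Design role (68 pts) — total 93+92+54+92+100+68 = 499 pts.
Max-entry greedy (repeatedly take the single best remaining cell) gives 487 pts, worse by 12.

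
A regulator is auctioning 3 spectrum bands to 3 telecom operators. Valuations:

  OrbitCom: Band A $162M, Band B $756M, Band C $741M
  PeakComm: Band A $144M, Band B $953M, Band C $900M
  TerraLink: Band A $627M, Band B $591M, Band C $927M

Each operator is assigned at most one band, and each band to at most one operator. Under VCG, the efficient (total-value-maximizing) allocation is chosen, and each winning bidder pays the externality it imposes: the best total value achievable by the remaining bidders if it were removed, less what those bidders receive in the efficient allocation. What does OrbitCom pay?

OrbitCom pays $300M.

Efficient allocation: OrbitCom→Band C ($741M), PeakComm→Band B ($953M), TerraLink→Band A ($627M); total welfare W = $2321M.
OrbitCom receives Band C at value $741M, so the others get W − 741 = $1580M.
Without OrbitCom: best allocation of the remaining 2 bidders over all 3 bands is PeakComm→Band B ($953M), TerraLink→Band C ($927M), total $1880M.
VCG payment = (others' best without OrbitCom) − (others' welfare with OrbitCom) = 1880 − 1580 = $300M.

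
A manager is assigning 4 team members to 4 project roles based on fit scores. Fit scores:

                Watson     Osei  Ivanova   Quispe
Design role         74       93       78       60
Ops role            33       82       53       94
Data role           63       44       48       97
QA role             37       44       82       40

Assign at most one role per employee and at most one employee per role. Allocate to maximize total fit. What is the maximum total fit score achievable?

Maximum total: 335 pts

This is a one-to-one assignment (maximum-weight bipartite matching).
Optimal: Watson→Design role (74 pts), Osei→Ops role (82 pts), Ivanova→QA role (82 pts), Quispe→Data role (97 pts) — total 74+82+82+97 = 335 pts.
Next-best assignment: Watson→Data role, Osei→Design role, Ivanova→QA role, Quispe→Ops role = 332 pts.
No other one-to-one assignment exceeds 335 pts.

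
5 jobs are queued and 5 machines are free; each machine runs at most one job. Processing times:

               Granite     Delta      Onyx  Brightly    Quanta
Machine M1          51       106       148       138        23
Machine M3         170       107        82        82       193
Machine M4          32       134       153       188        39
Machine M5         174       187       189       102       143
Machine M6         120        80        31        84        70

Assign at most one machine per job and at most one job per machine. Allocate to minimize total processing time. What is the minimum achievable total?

Min total: 295 min

This is a one-to-one assignment (minimum-cost bipartite matching).
Optimal: Granite→Machine M4 (32 min), Delta→Machine M3 (107 min), Onyx→Machine M6 (31 min), Brightly→Machine M5 (102 min), Quanta→Machine M1 (23 min) — total 32+107+31+102+23 = 295 min.
Row-greedy (each job in turn takes its cheapest remaining machine) gives 319 min, worse by 24.
Next-best assignment: Granite→Machine M4, Delta→Machine M6, Onyx→Machine M3, Brightly→Machine M5, Quanta→Machine M1 = 319 min.
Swapping Granite↔Brightly (Granite→Machine M5 174 min, Brightly→Machine M4 188 min) adds 228.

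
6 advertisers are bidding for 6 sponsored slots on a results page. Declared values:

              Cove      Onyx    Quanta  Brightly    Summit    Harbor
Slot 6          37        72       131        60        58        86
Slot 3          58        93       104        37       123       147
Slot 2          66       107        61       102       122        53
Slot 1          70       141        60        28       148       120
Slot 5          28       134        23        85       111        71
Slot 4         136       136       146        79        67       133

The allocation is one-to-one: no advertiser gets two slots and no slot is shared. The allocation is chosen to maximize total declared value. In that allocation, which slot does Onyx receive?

Onyx receives Slot 5.

Optimal: Cove→Slot 4 ($136), Onyx→Slot 5 ($134), Quanta→Slot 6 ($131), Brightly→Slot 2 ($102), Summit→Slot 1 ($148), Harbor→Slot 3 ($147) — total 136+134+131+102+148+147 = $798.
No other one-to-one assignment exceeds $798.
Onyx's own top slot is Slot 1 ($141), but forcing Onyx→Slot 1 and reassigning the rest optimally gives only $768 — worse by 30.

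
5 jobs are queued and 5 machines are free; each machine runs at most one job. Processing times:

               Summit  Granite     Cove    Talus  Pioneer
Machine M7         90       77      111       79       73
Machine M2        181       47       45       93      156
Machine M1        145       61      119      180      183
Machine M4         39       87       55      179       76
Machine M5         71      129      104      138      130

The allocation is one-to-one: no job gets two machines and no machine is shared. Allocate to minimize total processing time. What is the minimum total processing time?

Optimal: Summit→Machine M5 (71 min), Granite→Machine M1 (61 min), Cove→Machine M2 (45 min), Talus→Machine M7 (79 min), Pioneer→Machine M4 (76 min) — total 71+61+45+79+76 = 332 min.
Min-entry greedy (repeatedly take the single cheapest remaining cell) gives 356 min, worse by 24.
Checked against all permutations: 332 min is optimal.

Minimum total: 332 min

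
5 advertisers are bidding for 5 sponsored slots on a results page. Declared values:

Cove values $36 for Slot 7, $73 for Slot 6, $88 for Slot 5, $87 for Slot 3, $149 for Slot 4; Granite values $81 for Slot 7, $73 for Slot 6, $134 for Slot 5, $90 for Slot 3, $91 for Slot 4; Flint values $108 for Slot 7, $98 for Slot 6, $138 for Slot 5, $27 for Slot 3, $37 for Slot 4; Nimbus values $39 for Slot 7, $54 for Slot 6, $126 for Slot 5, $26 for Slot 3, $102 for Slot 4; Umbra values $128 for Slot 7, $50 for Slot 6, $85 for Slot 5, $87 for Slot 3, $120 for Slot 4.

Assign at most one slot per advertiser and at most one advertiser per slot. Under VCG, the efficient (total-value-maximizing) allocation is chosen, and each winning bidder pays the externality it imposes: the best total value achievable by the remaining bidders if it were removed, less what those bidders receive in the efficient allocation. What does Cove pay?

Cove pays $20.

Efficient allocation: Cove→Slot 4 ($149), Granite→Slot 3 ($90), Flint→Slot 6 ($98), Nimbus→Slot 5 ($126), Umbra→Slot 7 ($128); total welfare W = $591.
Cove receives Slot 4 at value $149, so the others get W − 149 = $442.
Without Cove: best allocation of the remaining 4 bidders over all 5 slots is Granite→Slot 5 ($134), Flint→Slot 6 ($98), Nimbus→Slot 4 ($102), Umbra→Slot 7 ($128), total $462.
VCG payment = (others' best without Cove) − (others' welfare with Cove) = 462 − 442 = $20.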